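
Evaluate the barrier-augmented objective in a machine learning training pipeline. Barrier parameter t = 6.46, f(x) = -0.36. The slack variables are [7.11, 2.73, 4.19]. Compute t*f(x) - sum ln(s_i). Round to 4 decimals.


Step 1: Compute log-barrier.
ln values: [1.9615, 1.0043, 1.4327]
phi = -(1.9615 + 1.0043 + 1.4327) = -4.3985
Step 2: Compute augmented objective.
t*f(x) = 6.46*-0.36 = -2.3256
Total = -2.3256 - 4.3985 = -6.7241


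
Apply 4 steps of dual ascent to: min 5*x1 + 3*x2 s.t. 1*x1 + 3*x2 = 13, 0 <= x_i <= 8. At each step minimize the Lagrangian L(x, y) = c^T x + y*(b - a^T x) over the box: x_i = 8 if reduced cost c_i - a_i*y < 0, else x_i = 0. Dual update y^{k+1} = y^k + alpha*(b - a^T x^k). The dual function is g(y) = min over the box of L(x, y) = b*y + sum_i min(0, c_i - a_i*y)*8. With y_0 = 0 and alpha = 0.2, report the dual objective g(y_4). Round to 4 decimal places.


Dual ascent for LP: min 5*x1 + 3*x2, 1*x1 + 3*x2 = 13, 0 <= x_i <= 8
Step 1: y^k = 0.0, reduced costs: (5.0, 3.0)
  x^k = (0.0, 0.0), subgradient = b - a^T x = 13.0
  y^{k+1} = 0.0 + 0.2*13.0 = 2.6
Step 2: y^k = 2.6, reduced costs: (2.4, -4.8)
  x^k = (0.0, 8.0), subgradient = b - a^T x = -11.0
  y^{k+1} = 2.6 + 0.2*-11.0 = 0.4
Step 3: y^k = 0.4, reduced costs: (4.6, 1.8)
  x^k = (0.0, 0.0), subgradient = b - a^T x = 13.0
  y^{k+1} = 0.4 + 0.2*13.0 = 3.0
Step 4: y^k = 3.0, reduced costs: (2.0, -6.0)
  x^k = (0.0, 8.0), subgradient = b - a^T x = -11.0
  y^{k+1} = 3.0 + 0.2*-11.0 = 0.8
Dual objective at y_4 = 0.8: reduced costs (4.2, 0.6), box minimizer x = (0.0, 0.0)
g(y_4) = b*y + (c1 - a1*y)*x1 + (c2 - a2*y)*x2 = 13*0.8 + 4.2*0.0 + 0.6*0.0 = 10.4 + 0.0 + 0.0 = 10.4


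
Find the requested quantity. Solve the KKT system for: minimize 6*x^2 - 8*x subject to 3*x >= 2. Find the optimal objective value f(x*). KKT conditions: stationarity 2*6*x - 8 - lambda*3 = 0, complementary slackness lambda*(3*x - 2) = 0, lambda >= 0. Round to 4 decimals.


Step 1: Try lambda = 0 (constraint inactive).
Stationarity: 2*6*x - 8 = 0
x* = 8/(2*6) = 2/3 = 0.6667 (rounded; the exact value 2/3 is used below)
Check constraint: 3*0.6667 = 2.0001 >= 2 -- satisfied.
Step 2: Compute optimal value.
f(x*) = 6*(2/3)^2 - 8*(2/3) = -2.6667


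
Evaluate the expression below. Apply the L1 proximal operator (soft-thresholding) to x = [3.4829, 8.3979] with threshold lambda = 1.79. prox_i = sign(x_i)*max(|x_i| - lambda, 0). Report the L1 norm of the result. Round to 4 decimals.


Soft-thresholding with lambda = 1.79:
prox(3.4829) = sign(3.4829)*max(|3.4829| - 1.79, 0) = 1.6929
prox(8.3979) = sign(8.3979)*max(|8.3979| - 1.79, 0) = 6.6079
prox(x) = [1.6929, 6.6079]
||prox(x)||_1 = 1.6929 + 6.6079 = 8.3008


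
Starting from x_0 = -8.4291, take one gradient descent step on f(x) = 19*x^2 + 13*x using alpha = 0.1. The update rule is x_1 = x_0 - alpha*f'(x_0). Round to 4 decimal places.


We compute the gradient at x_0 and apply the update.
f'(x) = 38*x + 13
f'(-8.4291) = 38*-8.4291 + 13 = -307.3058
x_1 = -8.4291 - 0.1*-307.3058 = 22.3015


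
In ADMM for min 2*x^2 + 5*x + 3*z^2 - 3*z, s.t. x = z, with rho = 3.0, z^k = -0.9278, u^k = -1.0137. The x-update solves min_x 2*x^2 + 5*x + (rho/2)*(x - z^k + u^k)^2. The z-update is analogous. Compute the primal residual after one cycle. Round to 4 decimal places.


ADMM iteration with rho = 3.0, z^k = -0.9278, u^k = -1.0137
Step 1: x-update.
Minimize 2*x^2 + 5*x + (3.0/2)*(x + 0.9278 - 1.0137)^2
FOC: (2*2 + 3.0)*x = -5 + 3.0*(-0.9278 + 1.0137)
x^{k+1} = -0.6775
Step 2: z-update.
Minimize 3*z^2 - 3*z + (3.0/2)*(-0.6775 - z - 1.0137)^2
FOC: (2*3 + 3.0)*z = 3 + 3.0*(-0.6775 - 1.0137)
z^{k+1} = -0.2304
Step 3: u-update.
u^{k+1} = -1.0137 - 0.6775 + 0.2304 = -1.4608
Step 4: Primal residual = |-0.6775 + 0.2304| = 0.4471


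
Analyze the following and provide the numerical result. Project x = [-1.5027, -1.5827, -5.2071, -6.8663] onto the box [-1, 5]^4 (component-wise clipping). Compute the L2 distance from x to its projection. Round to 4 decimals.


Project each component onto [-1, 5].
clip(-1.5027) = -1.0, clip(-1.5827) = -1.0, clip(-5.2071) = -1.0, clip(-6.8663) = -1.0
Projection = [-1.0, -1.0, -1.0, -1.0]
Squared diffs: [0.2527, 0.3395, 17.6997, 34.4135]
Distance = sqrt(52.7054) = 7.2598


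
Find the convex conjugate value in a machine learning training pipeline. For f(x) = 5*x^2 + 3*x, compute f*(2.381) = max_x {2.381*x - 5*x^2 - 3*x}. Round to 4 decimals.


f*(y) = sup_x {y*x - a*x^2 - b*x} = sup_x {(y-b)*x - a*x^2}
FOC: (y - b) - 2a*x = 0 => x* = (y - b)/(2a)
x* = (2.381 - 3)/(2*5) = -0.0619
f*(2.381) = (y-b)^2/(4a) = (2.381 - 3)^2/(4*5)
= 0.3832/20 = 0.0192


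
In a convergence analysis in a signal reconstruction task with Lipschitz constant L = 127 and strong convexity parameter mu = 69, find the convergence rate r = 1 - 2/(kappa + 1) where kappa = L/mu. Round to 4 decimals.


Step 1: Compute the condition number.
kappa = L/mu = 127/69 = 1.8406
Step 2: Compute the convergence rate.
r = 1 - 2/(kappa + 1) = 1 - 2*mu/(L + mu) = (L - mu)/(L + mu) = 58/196 = 0.2959


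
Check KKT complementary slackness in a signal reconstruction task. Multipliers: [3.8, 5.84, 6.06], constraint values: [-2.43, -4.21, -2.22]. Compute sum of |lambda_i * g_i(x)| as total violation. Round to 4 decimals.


KKT complementary slackness check:
lambda_1 * g_1 = 3.8 * -2.43 = -9.234
lambda_2 * g_2 = 5.84 * -4.21 = -24.5864
lambda_3 * g_3 = 6.06 * -2.22 = -13.4532
Total violation = 9.234 + 24.5864 + 13.4532 = 47.2736


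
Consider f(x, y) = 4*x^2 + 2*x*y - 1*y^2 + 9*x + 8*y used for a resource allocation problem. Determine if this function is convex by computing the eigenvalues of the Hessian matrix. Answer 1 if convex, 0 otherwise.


The Hessian of f(x,y) = 4*x^2 + 2*x*y - 1*y^2 + 9*x + 8*y is:
H = [[8, 2], [2, -2]]
Trace = 8 - 2 = 6
Determinant = 8*-2 - (2)^2 = -20
Discriminant = (6)^2 - 4*-20 = 116.0
Eigenvalues: lambda_1 = -2.3852, lambda_2 = 8.3852
The function is not convex.

0


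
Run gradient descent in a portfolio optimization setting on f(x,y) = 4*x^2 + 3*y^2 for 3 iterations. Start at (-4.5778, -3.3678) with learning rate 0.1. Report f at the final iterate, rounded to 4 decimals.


Gradient descent on f(x,y) = 4*x^2 + 3*y^2.
Starting point: (-4.5778, -3.3678), alpha = 0.1
Step 1: grad_x = 2*4*-4.5778 = -36.6224, grad_y = 2*3*-3.3678 = -20.2068
  x_1 = -4.5778 - 0.1*-36.6224 = -0.9156
  y_1 = -3.3678 - 0.1*-20.2068 = -1.3471
Step 2: grad_x = 2*4*-0.9156 = -7.3245, grad_y = 2*3*-1.3471 = -8.0827
  x_2 = -0.9156 - 0.1*-7.3245 = -0.1831
  y_2 = -1.3471 - 0.1*-8.0827 = -0.5388
Step 3: grad_x = 2*4*-0.1831 = -1.4649, grad_y = 2*3*-0.5388 = -3.2331
  x_3 = -0.1831 - 0.1*-1.4649 = -0.0366
  y_3 = -0.5388 - 0.1*-3.2331 = -0.2155
f(-0.0366, -0.2155) = 4*(-0.0366)^2 + 3*(-0.2155)^2 = 0.1447


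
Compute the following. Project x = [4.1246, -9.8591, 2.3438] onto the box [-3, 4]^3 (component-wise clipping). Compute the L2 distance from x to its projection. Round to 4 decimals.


Project each component onto [-3, 4].
clip(4.1246) = 4.0, clip(-9.8591) = -3.0, clip(2.3438) = 2.3438
Projection = [4.0, -3.0, 2.3438]
Squared diffs: [0.0155, 47.0473, 0.0]
Distance = sqrt(47.0628) = 6.8602


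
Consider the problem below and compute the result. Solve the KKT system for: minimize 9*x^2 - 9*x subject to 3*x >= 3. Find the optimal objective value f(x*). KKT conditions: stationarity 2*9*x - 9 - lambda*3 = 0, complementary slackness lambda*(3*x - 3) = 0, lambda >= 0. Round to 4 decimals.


Step 1: Try lambda = 0 (constraint inactive).
x_unc = 9/(2*9) = 0.5
Check: 3*0.5 = 1.5 < 3 -- violated!
Step 2: Constraint must be active: 3*x = 3
x* = 3/3 = 1.0
lambda = (2*9*1.0 - 9)/3 = 3.0
Step 3: Compute optimal value.
f(x*) = 9*1.0^2 - 9*1.0 = 0.0


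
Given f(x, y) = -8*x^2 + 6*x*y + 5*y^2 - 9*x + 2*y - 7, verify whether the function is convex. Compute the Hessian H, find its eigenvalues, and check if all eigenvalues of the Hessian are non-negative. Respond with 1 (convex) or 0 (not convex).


The Hessian of f(x,y) = -8*x^2 + 6*x*y + 5*y^2 - 9*x + 2*y - 7 is:
H = [[-16, 6], [6, 10]]
Trace = -16 + 10 = -6
Determinant = -16*10 - (6)^2 = -196
Discriminant = (-6)^2 - 4*-196 = 820.0
Eigenvalues: lambda_1 = -17.3178, lambda_2 = 11.3178
The function is not convex.

0


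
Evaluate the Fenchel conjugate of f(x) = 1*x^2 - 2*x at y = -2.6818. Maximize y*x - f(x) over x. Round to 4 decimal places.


f*(y) = sup_x {y*x - a*x^2 - b*x} = sup_x {(y-b)*x - a*x^2}
FOC: (y - b) - 2a*x = 0 => x* = (y - b)/(2a)
x* = (-2.6818 + 2)/(2*1) = -0.3409
f*(-2.6818) = (y-b)^2/(4a) = (-2.6818 + 2)^2/(4*1)
= 0.4649/4 = 0.1162


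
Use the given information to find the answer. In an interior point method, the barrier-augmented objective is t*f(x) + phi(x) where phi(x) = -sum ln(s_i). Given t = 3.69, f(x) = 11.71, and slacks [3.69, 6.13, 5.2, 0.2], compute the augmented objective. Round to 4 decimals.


Step 1: Compute log-barrier.
ln values: [1.3056, 1.8132, 1.6487, -1.6094]
phi = -(1.3056 + 1.8132 + 1.6487 - 1.6094) = -3.158
Step 2: Compute augmented objective.
t*f(x) = 3.69*11.71 = 43.2099
Total = 43.2099 - 3.158 = 40.0519


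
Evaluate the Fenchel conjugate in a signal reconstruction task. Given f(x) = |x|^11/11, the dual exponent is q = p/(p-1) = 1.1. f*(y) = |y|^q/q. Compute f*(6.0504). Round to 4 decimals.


The conjugate exponent q satisfies 1/p + 1/q = 1.
p = 11, so q = 11/(11 - 1) = 1.1
|y|^q = 6.0504^1.1 = 7.2437
f*(6.0504) = 7.2437 / 1.1 = 6.5852


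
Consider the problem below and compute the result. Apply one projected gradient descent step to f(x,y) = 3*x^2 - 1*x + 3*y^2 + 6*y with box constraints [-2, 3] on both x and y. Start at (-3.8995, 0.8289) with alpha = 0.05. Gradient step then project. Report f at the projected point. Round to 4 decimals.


Step 1: Compute gradient at (-3.8995, 0.8289).
grad_x = 2*3*-3.8995 - 1 = -24.397
grad_y = 2*3*0.8289 + 6 = 10.9734
Step 2: Gradient step.
x_raw = -3.8995 - 0.05*-24.397 = -2.6797
y_raw = 0.8289 - 0.05*10.9734 = 0.2802
Step 3: Project onto [-2, 3].
x_proj = clip(-2.6797) = -2.0
y_proj = clip(0.2802) = 0.2802
Step 4: Evaluate f.
f(-2.0, 0.2802) = 15.917


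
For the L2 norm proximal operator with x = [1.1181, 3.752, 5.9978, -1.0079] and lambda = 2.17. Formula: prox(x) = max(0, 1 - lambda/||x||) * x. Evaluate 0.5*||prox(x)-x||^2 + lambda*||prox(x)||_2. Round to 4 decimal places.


Step 1: Compute ||x||.
||x|| = 7.2331
Step 2: Compute scaling factor.
scale = max(0, 1 - 2.17/7.2331) = 0.7
Step 3: prox(x) = [0.7827, 2.6264, 4.1984, -0.7055]
||prox(x)|| = 5.0631
Step 4: Proximal objective.
0.5*||prox-x||^2 = 2.3545
lambda*||prox|| = 10.9869
Total = 13.3413


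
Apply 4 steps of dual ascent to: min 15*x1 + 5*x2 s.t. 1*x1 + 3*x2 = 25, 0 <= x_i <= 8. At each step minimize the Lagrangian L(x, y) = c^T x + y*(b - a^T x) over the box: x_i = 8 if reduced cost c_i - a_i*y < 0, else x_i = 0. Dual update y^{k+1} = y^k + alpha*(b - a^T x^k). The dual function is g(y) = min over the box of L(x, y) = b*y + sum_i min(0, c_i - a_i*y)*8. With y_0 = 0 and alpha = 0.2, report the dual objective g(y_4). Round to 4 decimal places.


Dual ascent for LP: min 15*x1 + 5*x2, 1*x1 + 3*x2 = 25, 0 <= x_i <= 8
Step 1: y^k = 0.0, reduced costs: (15.0, 5.0)
  x^k = (0.0, 0.0), subgradient = b - a^T x = 25.0
  y^{k+1} = 0.0 + 0.2*25.0 = 5.0
Step 2: y^k = 5.0, reduced costs: (10.0, -10.0)
  x^k = (0.0, 8.0), subgradient = b - a^T x = 1.0
  y^{k+1} = 5.0 + 0.2*1.0 = 5.2
Step 3: y^k = 5.2, reduced costs: (9.8, -10.6)
  x^k = (0.0, 8.0), subgradient = b - a^T x = 1.0
  y^{k+1} = 5.2 + 0.2*1.0 = 5.4
Step 4: y^k = 5.4, reduced costs: (9.6, -11.2)
  x^k = (0.0, 8.0), subgradient = b - a^T x = 1.0
  y^{k+1} = 5.4 + 0.2*1.0 = 5.6
Dual objective at y_4 = 5.6: reduced costs (9.4, -11.8), box minimizer x = (0.0, 8.0)
g(y_4) = b*y + (c1 - a1*y)*x1 + (c2 - a2*y)*x2 = 25*5.6 + 9.4*0.0 + (-11.8)*8.0 = 140.0 + 0.0 - 94.4 = 45.6


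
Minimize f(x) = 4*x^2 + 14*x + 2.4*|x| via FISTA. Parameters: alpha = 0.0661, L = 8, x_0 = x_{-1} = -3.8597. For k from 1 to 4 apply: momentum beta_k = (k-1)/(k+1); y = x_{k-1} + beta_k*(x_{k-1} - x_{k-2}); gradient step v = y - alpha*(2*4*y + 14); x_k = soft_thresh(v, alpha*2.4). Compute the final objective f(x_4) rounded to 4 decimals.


FISTA on f(x) = 4*x^2 + 14*x + 2.4*|x|
L = 8, alpha = 0.0661
Iteration 1: beta = 0.0, y = -3.8597 + 0.0*(-3.8597 + 3.8597) = -3.8597
  grad(y) = -16.8776, v = y - alpha*grad = -2.7441
  prox(v) = soft_thresh(-2.7441, 0.1586) = -2.5855
Iteration 2: beta = 0.3333, y = -2.5855 + 0.3333*(-2.5855 + 3.8597) = -2.1607
  grad(y) = -3.2856, v = y - alpha*grad = -1.9435
  prox(v) = soft_thresh(-1.9435, 0.1586) = -1.7849
Iteration 3: beta = 0.5, y = -1.7849 + 0.5*(-1.7849 + 2.5855) = -1.3846
  grad(y) = 2.9232, v = y - alpha*grad = -1.5778
  prox(v) = soft_thresh(-1.5778, 0.1586) = -1.4192
Iteration 4: beta = 0.6, y = -1.4192 + 0.6*(-1.4192 + 1.7849) = -1.1998
  grad(y) = 4.4019, v = y - alpha*grad = -1.4907
  prox(v) = soft_thresh(-1.4907, 0.1586) = -1.3321
f(x_4) = 4*(-1.3321)^2 + 14*(-1.3321) + 2.4*|-1.3321| = -8.3544


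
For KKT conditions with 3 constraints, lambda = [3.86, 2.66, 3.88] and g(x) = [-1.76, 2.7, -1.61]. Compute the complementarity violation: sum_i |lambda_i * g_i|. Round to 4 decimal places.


KKT complementary slackness check:
lambda_1 * g_1 = 3.86 * -1.76 = -6.7936
lambda_2 * g_2 = 2.66 * 2.7 = 7.182
lambda_3 * g_3 = 3.88 * -1.61 = -6.2468
Total violation = 6.7936 + 7.182 + 6.2468 = 20.2224


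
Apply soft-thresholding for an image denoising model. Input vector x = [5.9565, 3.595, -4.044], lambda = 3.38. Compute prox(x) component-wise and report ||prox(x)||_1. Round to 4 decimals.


Soft-thresholding with lambda = 3.38:
prox(5.9565) = sign(5.9565)*max(|5.9565| - 3.38, 0) = 2.5765
prox(3.595) = sign(3.595)*max(|3.595| - 3.38, 0) = 0.215
prox(-4.044) = sign(-4.044)*max(|-4.044| - 3.38, 0) = -0.664
prox(x) = [2.5765, 0.215, -0.664]
||prox(x)||_1 = 2.5765 + 0.215 + 0.664 = 3.4555


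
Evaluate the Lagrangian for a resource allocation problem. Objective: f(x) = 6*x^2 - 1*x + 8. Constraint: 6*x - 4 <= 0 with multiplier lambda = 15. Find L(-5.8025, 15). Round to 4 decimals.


Step 1: Evaluate f(x).
f(-5.8025) = 6*(-5.8025)^2 - 1*(-5.8025) + 8 = 215.8165
Step 2: Evaluate g(x).
g(-5.8025) = 6*-5.8025 - 4 = -38.815
Step 3: Compute Lagrangian.
L = 215.8165 + 15*-38.815 = -366.4085


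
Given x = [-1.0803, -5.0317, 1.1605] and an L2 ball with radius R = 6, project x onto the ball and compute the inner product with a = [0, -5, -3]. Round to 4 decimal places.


Step 1: Compute ||x|| (intermediates to 6 decimals).
||x|| = sqrt((-1.0803)^2 + (-5.0317)^2 + 1.1605^2) = 5.275587
Step 2: Project.
Since ||x|| <= R, proj = x (no scaling needed).
proj(x) = [-1.0803, -5.0317, 1.1605]
Step 3: Dot product.
a^T * proj(x) = 0*(-1.0803) - 5*(-5.0317) - 3*1.1605 = 21.677


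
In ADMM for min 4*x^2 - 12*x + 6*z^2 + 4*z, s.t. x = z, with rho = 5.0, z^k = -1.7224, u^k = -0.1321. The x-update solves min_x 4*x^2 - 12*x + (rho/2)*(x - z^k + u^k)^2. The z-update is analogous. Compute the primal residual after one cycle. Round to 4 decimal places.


ADMM iteration with rho = 5.0, z^k = -1.7224, u^k = -0.1321
Step 1: x-update.
Minimize 4*x^2 - 12*x + (5.0/2)*(x + 1.7224 - 0.1321)^2
FOC: (2*4 + 5.0)*x = 12 + 5.0*(-1.7224 + 0.1321)
x^{k+1} = 0.3114
Step 2: z-update.
Minimize 6*z^2 + 4*z + (5.0/2)*(0.3114 - z - 0.1321)^2
FOC: (2*6 + 5.0)*z = -4 + 5.0*(0.3114 - 0.1321)
z^{k+1} = -0.1826
Step 3: u-update.
u^{k+1} = -0.1321 + 0.3114 + 0.1826 = 0.3619
Step 4: Primal residual = |0.3114 + 0.1826| = 0.494


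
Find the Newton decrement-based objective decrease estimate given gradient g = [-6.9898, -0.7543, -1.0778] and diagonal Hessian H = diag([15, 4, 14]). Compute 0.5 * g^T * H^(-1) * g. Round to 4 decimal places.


Step 1: H is diagonal, so H^(-1) * g = [-0.466, -0.1886, -0.077].
Step 2: g^T H^(-1) g = sum_i g_i^2 / H_ii
  = (-6.9898)^2/15 + (-0.7543)^2/4 + (-1.0778)^2/14
  = 3.2572 + 0.1422 + 0.083 = 3.4824
Step 3: Objective decrease = 0.5 * g^T H^(-1) g = 1.7412


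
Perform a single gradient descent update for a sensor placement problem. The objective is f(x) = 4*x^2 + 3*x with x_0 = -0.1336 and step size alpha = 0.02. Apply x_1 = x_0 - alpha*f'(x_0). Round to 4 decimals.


We compute the gradient at x_0 and apply the update.
f'(x) = 8*x + 3
f'(-0.1336) = 8*-0.1336 + 3 = 1.9312
x_1 = -0.1336 - 0.02*1.9312 = -0.1722


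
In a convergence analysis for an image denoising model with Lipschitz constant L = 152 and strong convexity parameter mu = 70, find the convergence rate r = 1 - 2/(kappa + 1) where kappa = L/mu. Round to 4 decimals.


Step 1: Compute the condition number.
kappa = L/mu = 152/70 = 2.1714
Step 2: Compute the convergence rate.
r = 1 - 2/(kappa + 1) = 1 - 2*mu/(L + mu) = (L - mu)/(L + mu) = 82/222 = 0.3694


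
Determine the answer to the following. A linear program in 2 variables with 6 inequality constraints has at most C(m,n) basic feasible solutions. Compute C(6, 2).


Each vertex corresponds to some choice of n active constraints out of m, so the number of vertices is at most C(m, n) = m! / (n!(m-n)!).
m = 6, n = 2
Numerator: 6 * 5
Denominator: 2! = 2
C(6, 2) = 15


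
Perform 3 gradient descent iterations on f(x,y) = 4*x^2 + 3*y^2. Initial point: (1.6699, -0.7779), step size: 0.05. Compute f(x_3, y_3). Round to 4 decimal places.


Gradient descent on f(x,y) = 4*x^2 + 3*y^2.
Starting point: (1.6699, -0.7779), alpha = 0.05
Step 1: grad_x = 2*4*1.6699 = 13.3592, grad_y = 2*3*-0.7779 = -4.6674
  x_1 = 1.6699 - 0.05*13.3592 = 1.0019
  y_1 = -0.7779 - 0.05*-4.6674 = -0.5445
Step 2: grad_x = 2*4*1.0019 = 8.0155, grad_y = 2*3*-0.5445 = -3.2672
  x_2 = 1.0019 - 0.05*8.0155 = 0.6012
  y_2 = -0.5445 - 0.05*-3.2672 = -0.3812
Step 3: grad_x = 2*4*0.6012 = 4.8093, grad_y = 2*3*-0.3812 = -2.287
  x_3 = 0.6012 - 0.05*4.8093 = 0.3607
  y_3 = -0.3812 - 0.05*-2.287 = -0.2668
f(0.3607, -0.2668) = 4*0.3607^2 + 3*(-0.2668)^2 = 0.734


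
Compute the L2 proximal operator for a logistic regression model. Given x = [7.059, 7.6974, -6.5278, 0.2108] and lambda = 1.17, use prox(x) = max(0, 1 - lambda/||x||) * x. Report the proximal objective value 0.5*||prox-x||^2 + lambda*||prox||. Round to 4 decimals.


Step 1: Compute ||x||.
||x|| = 12.3181
Step 2: Compute scaling factor.
scale = max(0, 1 - 1.17/12.3181) = 0.905
Step 3: prox(x) = [6.3885, 6.9663, -5.9078, 0.1908]
||prox(x)|| = 11.1481
Step 4: Proximal objective.
0.5*||prox-x||^2 = 0.6845
lambda*||prox|| = 13.0433
Total = 13.7277


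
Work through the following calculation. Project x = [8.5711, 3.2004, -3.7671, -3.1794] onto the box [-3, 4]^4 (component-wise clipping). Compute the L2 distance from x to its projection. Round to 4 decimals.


Project each component onto [-3, 4].
clip(8.5711) = 4.0, clip(3.2004) = 3.2004, clip(-3.7671) = -3.0, clip(-3.1794) = -3.0
Projection = [4.0, 3.2004, -3.0, -3.0]
Squared diffs: [20.895, 0.0, 0.5884, 0.0322]
Distance = sqrt(21.5156) = 4.6385


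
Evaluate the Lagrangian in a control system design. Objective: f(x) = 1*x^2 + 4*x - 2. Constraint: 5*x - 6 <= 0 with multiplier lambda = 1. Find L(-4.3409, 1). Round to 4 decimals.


Step 1: Evaluate f(x).
f(-4.3409) = 1*(-4.3409)^2 + 4*(-4.3409) - 2 = -0.5202
Step 2: Evaluate g(x).
g(-4.3409) = 5*-4.3409 - 6 = -27.7045
Step 3: Compute Lagrangian.
L = -0.5202 + 1*-27.7045 = -28.2247


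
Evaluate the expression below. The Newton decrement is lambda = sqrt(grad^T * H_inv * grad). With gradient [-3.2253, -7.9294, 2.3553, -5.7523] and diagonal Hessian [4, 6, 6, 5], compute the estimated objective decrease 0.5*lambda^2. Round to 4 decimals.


Step 1: H is diagonal, so H^(-1) * g = [-0.8063, -1.3216, 0.3926, -1.1505].
Step 2: g^T H^(-1) g = sum_i g_i^2 / H_ii
  = (-3.2253)^2/4 + (-7.9294)^2/6 + (2.3553)^2/6 + (-5.7523)^2/5
  = 2.6006 + 10.4792 + 0.9246 + 6.6178 = 20.6222
Step 3: Objective decrease = 0.5 * g^T H^(-1) g = 10.3111


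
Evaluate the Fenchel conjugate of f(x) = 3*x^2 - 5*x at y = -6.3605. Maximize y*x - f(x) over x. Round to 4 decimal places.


f*(y) = sup_x {y*x - a*x^2 - b*x} = sup_x {(y-b)*x - a*x^2}
FOC: (y - b) - 2a*x = 0 => x* = (y - b)/(2a)
x* = (-6.3605 + 5)/(2*3) = -0.2268
f*(-6.3605) = (y-b)^2/(4a) = (-6.3605 + 5)^2/(4*3)
= 1.851/12 = 0.1542


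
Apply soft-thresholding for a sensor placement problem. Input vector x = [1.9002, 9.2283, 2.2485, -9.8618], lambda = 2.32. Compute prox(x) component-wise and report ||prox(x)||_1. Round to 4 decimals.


Soft-thresholding with lambda = 2.32:
prox(1.9002) = sign(1.9002)*max(|1.9002| - 2.32, 0) = 0.0
prox(9.2283) = sign(9.2283)*max(|9.2283| - 2.32, 0) = 6.9083
prox(2.2485) = sign(2.2485)*max(|2.2485| - 2.32, 0) = 0.0
prox(-9.8618) = sign(-9.8618)*max(|-9.8618| - 2.32, 0) = -7.5418
prox(x) = [0.0, 6.9083, 0.0, -7.5418]
||prox(x)||_1 = 0.0 + 6.9083 + 0.0 + 7.5418 = 14.4501


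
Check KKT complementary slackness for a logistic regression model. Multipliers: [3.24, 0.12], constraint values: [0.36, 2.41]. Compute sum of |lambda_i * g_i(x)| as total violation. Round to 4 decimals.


KKT complementary slackness check:
lambda_1 * g_1 = 3.24 * 0.36 = 1.1664
lambda_2 * g_2 = 0.12 * 2.41 = 0.2892
Total violation = 1.1664 + 0.2892 = 1.4556


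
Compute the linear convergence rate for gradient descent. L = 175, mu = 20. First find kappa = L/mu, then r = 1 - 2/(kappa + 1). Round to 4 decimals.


Step 1: Compute the condition number.
kappa = L/mu = 175/20 = 8.75
Step 2: Compute the convergence rate.
r = 1 - 2/(kappa + 1) = 1 - 2*mu/(L + mu) = (L - mu)/(L + mu) = 155/195 = 0.7949


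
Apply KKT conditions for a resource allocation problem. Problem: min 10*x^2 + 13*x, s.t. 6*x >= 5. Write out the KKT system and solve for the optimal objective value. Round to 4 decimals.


Step 1: Try lambda = 0 (constraint inactive).
x_unc = -13/(2*10) = -0.65
Check: 6*-0.65 = -3.9 < 5 -- violated!
Step 2: Constraint must be active: 6*x = 5
x* = 5/6 = 0.8333 (rounded; the exact value 5/6 is used below)
lambda = (2*10*(5/6) + 13)/6 = 4.9444
Step 3: Compute optimal value.
f(x*) = 10*(5/6)^2 + 13*(5/6) = 17.7778


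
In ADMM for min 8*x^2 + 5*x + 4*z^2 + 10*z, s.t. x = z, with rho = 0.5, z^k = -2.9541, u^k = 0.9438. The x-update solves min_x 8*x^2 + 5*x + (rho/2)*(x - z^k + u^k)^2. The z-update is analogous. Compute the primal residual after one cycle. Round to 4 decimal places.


ADMM iteration with rho = 0.5, z^k = -2.9541, u^k = 0.9438
Step 1: x-update.
Minimize 8*x^2 + 5*x + (0.5/2)*(x + 2.9541 + 0.9438)^2
FOC: (2*8 + 0.5)*x = -5 + 0.5*(-2.9541 - 0.9438)
x^{k+1} = -0.4211
Step 2: z-update.
Minimize 4*z^2 + 10*z + (0.5/2)*(-0.4211 - z + 0.9438)^2
FOC: (2*4 + 0.5)*z = -10 + 0.5*(-0.4211 + 0.9438)
z^{k+1} = -1.1457
Step 3: u-update.
u^{k+1} = 0.9438 - 0.4211 + 1.1457 = 1.6684
Step 4: Primal residual = |-0.4211 + 1.1457| = 0.7246


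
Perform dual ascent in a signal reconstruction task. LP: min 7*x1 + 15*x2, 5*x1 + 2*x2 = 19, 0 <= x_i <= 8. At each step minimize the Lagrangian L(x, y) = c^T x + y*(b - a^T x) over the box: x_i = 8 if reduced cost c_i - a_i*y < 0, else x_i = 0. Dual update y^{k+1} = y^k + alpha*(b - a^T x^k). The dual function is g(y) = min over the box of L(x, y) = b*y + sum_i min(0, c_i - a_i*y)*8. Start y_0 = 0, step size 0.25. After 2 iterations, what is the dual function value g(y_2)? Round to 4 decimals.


Dual ascent for LP: min 7*x1 + 15*x2, 5*x1 + 2*x2 = 19, 0 <= x_i <= 8
Step 1: y^k = 0.0, reduced costs: (7.0, 15.0)
  x^k = (0.0, 0.0), subgradient = b - a^T x = 19.0
  y^{k+1} = 0.0 + 0.25*19.0 = 4.75
Step 2: y^k = 4.75, reduced costs: (-16.75, 5.5)
  x^k = (8.0, 0.0), subgradient = b - a^T x = -21.0
  y^{k+1} = 4.75 + 0.25*-21.0 = -0.5
Dual objective at y_2 = -0.5: reduced costs (9.5, 16.0), box minimizer x = (0.0, 0.0)
g(y_2) = b*y + (c1 - a1*y)*x1 + (c2 - a2*y)*x2 = 19*(-0.5) + 9.5*0.0 + 16.0*0.0 = -9.5 + 0.0 + 0.0 = -9.5


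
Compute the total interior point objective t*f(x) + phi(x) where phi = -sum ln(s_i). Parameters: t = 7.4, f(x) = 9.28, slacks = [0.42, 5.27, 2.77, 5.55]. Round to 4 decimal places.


Step 1: Compute log-barrier.
ln values: [-0.8675, 1.662, 1.0188, 1.7138]
phi = -(-0.8675 + 1.662 + 1.0188 + 1.7138) = -3.5272
Step 2: Compute augmented objective.
t*f(x) = 7.4*9.28 = 68.672
Total = 68.672 - 3.5272 = 65.1448


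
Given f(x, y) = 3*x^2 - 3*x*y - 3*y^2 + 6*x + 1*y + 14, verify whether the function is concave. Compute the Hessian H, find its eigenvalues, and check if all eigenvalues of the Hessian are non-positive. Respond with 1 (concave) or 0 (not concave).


The Hessian of f(x,y) = 3*x^2 - 3*x*y - 3*y^2 + 6*x + 1*y + 14 is:
H = [[6, -3], [-3, -6]]
Trace = 6 - 6 = 0
Determinant = 6*-6 - (-3)^2 = -45
Discriminant = (0)^2 - 4*-45 = 180.0
Eigenvalues: lambda_1 = -6.7082, lambda_2 = 6.7082
The function is not concave.

0


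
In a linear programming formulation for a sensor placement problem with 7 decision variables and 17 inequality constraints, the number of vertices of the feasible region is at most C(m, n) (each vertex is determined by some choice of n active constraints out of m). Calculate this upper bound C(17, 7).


Each vertex corresponds to some choice of n active constraints out of m, so the number of vertices is at most C(m, n) = m! / (n!(m-n)!).
m = 17, n = 7
Numerator: 17 * 16 * 15 * 14 * 13 * 12 * 11
Denominator: 7! = 5040
C(17, 7) = 19448


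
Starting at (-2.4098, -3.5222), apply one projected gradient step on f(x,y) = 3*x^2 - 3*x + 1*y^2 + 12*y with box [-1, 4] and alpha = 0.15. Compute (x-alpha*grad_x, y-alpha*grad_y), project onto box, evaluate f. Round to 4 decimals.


Step 1: Compute gradient at (-2.4098, -3.5222).
grad_x = 2*3*-2.4098 - 3 = -17.4588
grad_y = 2*1*-3.5222 + 12 = 4.9556
Step 2: Gradient step.
x_raw = -2.4098 - 0.15*-17.4588 = 0.209
y_raw = -3.5222 - 0.15*4.9556 = -4.2655
Step 3: Project onto [-1, 4].
x_proj = clip(0.209) = 0.209
y_proj = clip(-4.2655) = -1.0
Step 4: Evaluate f.
f(0.209, -1.0) = -11.496


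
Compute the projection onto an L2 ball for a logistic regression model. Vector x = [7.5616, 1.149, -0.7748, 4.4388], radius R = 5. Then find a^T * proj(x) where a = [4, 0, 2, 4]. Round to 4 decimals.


Step 1: Compute ||x|| (intermediates to 6 decimals).
||x|| = sqrt(7.5616^2 + 1.149^2 + (-0.7748)^2 + 4.4388^2) = 8.877007
Step 2: Project.
Since ||x|| > R, scale = R/||x|| = 5/8.877007 = 0.563253, proj(x) = scale * x
proj(x) = [4.259094, 0.647178, -0.436408, 2.500167]
Step 3: Dot product.
a^T * proj(x) = 4*4.259094 + 0*0.647178 + 2*(-0.436408) + 4*2.500167 = 26.1642


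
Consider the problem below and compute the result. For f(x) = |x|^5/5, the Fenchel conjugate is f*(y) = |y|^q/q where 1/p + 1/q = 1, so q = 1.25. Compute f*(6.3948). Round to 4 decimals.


The conjugate exponent q satisfies 1/p + 1/q = 1.
p = 5, so q = 5/(5 - 1) = 1.25
|y|^q = 6.3948^1.25 = 10.1691
f*(6.3948) = 10.1691 / 1.25 = 8.1353


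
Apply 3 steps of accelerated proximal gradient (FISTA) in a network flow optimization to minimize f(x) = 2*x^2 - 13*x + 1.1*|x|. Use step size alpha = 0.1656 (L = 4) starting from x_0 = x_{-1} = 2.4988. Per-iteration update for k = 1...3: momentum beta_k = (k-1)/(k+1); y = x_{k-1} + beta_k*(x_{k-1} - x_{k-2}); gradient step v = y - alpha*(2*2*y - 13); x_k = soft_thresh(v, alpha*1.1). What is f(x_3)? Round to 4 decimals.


FISTA on f(x) = 2*x^2 - 13*x + 1.1*|x|
L = 4, alpha = 0.1656
Iteration 1: beta = 0.0, y = 2.4988 + 0.0*(2.4988 - 2.4988) = 2.4988
  grad(y) = -3.0048, v = y - alpha*grad = 2.9964
  prox(v) = soft_thresh(2.9964, 0.1822) = 2.8142
Iteration 2: beta = 0.3333, y = 2.8142 + 0.3333*(2.8142 - 2.4988) = 2.9194
  grad(y) = -1.3225, v = y - alpha*grad = 3.1384
  prox(v) = soft_thresh(3.1384, 0.1822) = 2.9562
Iteration 3: beta = 0.5, y = 2.9562 + 0.5*(2.9562 - 2.8142) = 3.0272
  grad(y) = -0.8911, v = y - alpha*grad = 3.1748
  prox(v) = soft_thresh(3.1748, 0.1822) = 2.9926
f(x_3) = 2*2.9926^2 - 13*2.9926 + 1.1*|2.9926| = -17.7006


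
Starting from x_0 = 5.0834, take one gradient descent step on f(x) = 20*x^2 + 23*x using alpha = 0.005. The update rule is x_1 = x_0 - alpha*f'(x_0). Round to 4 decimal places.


We compute the gradient at x_0 and apply the update.
f'(x) = 40*x + 23
f'(5.0834) = 40*5.0834 + 23 = 226.336
x_1 = 5.0834 - 0.005*226.336 = 3.9517


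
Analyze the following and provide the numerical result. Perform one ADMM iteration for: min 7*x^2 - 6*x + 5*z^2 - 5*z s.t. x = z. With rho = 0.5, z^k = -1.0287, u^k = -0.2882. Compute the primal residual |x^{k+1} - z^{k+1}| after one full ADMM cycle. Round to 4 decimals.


ADMM iteration with rho = 0.5, z^k = -1.0287, u^k = -0.2882
Step 1: x-update.
Minimize 7*x^2 - 6*x + (0.5/2)*(x + 1.0287 - 0.2882)^2
FOC: (2*7 + 0.5)*x = 6 + 0.5*(-1.0287 + 0.2882)
x^{k+1} = 0.3883
Step 2: z-update.
Minimize 5*z^2 - 5*z + (0.5/2)*(0.3883 - z - 0.2882)^2
FOC: (2*5 + 0.5)*z = 5 + 0.5*(0.3883 - 0.2882)
z^{k+1} = 0.481
Step 3: u-update.
u^{k+1} = -0.2882 + 0.3883 - 0.481 = -0.3809
Step 4: Primal residual = |0.3883 - 0.481| = 0.0927


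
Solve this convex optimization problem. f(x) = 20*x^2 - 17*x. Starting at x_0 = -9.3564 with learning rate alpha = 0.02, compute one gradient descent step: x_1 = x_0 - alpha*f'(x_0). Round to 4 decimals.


We compute the gradient at x_0 and apply the update.
f'(x) = 40*x - 17
f'(-9.3564) = 40*-9.3564 - 17 = -391.256
x_1 = -9.3564 - 0.02*-391.256 = -1.5313


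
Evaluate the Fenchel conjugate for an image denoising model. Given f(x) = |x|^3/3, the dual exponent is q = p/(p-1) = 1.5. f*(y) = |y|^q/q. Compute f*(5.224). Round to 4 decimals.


The conjugate exponent q satisfies 1/p + 1/q = 1.
p = 3, so q = 3/(3 - 1) = 1.5
|y|^q = 5.224^1.5 = 11.94
f*(5.224) = 11.94 / 1.5 = 7.96


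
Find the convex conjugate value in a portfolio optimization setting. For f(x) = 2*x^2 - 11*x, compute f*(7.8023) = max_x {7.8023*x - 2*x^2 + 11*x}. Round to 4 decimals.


f*(y) = sup_x {y*x - a*x^2 - b*x} = sup_x {(y-b)*x - a*x^2}
FOC: (y - b) - 2a*x = 0 => x* = (y - b)/(2a)
x* = (7.8023 + 11)/(2*2) = 4.7006
f*(7.8023) = (y-b)^2/(4a) = (7.8023 + 11)^2/(4*2)
= 353.5265/8 = 44.1908


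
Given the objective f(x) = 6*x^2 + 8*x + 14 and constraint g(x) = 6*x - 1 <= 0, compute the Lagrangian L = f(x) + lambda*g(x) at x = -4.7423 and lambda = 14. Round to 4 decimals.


Step 1: Evaluate f(x).
f(-4.7423) = 6*(-4.7423)^2 + 8*(-4.7423) + 14 = 110.9981
Step 2: Evaluate g(x).
g(-4.7423) = 6*-4.7423 - 1 = -29.4538
Step 3: Compute Lagrangian.
L = 110.9981 + 14*-29.4538 = -301.3551


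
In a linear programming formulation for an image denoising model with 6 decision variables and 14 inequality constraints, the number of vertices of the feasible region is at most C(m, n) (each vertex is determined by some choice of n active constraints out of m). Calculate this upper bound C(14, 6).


Each vertex corresponds to some choice of n active constraints out of m, so the number of vertices is at most C(m, n) = m! / (n!(m-n)!).
m = 14, n = 6
Numerator: 14 * 13 * 12 * 11 * 10 * 9
Denominator: 6! = 720
C(14, 6) = 3003


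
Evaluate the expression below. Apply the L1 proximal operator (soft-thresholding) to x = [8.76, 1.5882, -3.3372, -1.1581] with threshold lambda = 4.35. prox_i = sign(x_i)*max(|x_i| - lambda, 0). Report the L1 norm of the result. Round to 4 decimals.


Soft-thresholding with lambda = 4.35:
prox(8.76) = sign(8.76)*max(|8.76| - 4.35, 0) = 4.41
prox(1.5882) = sign(1.5882)*max(|1.5882| - 4.35, 0) = 0.0
prox(-3.3372) = sign(-3.3372)*max(|-3.3372| - 4.35, 0) = 0.0
prox(-1.1581) = sign(-1.1581)*max(|-1.1581| - 4.35, 0) = 0.0
prox(x) = [4.41, 0.0, 0.0, 0.0]
||prox(x)||_1 = 4.41 + 0.0 + 0.0 + 0.0 = 4.41


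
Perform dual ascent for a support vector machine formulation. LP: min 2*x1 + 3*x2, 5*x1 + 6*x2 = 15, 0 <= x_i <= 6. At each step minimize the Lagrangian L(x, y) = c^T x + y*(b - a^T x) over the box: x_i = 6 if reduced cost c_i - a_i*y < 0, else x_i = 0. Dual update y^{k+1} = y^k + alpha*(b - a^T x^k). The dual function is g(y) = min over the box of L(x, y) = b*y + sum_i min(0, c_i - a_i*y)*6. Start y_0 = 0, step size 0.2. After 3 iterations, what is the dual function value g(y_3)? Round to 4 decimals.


Dual ascent for LP: min 2*x1 + 3*x2, 5*x1 + 6*x2 = 15, 0 <= x_i <= 6
Step 1: y^k = 0.0, reduced costs: (2.0, 3.0)
  x^k = (0.0, 0.0), subgradient = b - a^T x = 15.0
  y^{k+1} = 0.0 + 0.2*15.0 = 3.0
Step 2: y^k = 3.0, reduced costs: (-13.0, -15.0)
  x^k = (6.0, 6.0), subgradient = b - a^T x = -51.0
  y^{k+1} = 3.0 + 0.2*-51.0 = -7.2
Step 3: y^k = -7.2, reduced costs: (38.0, 46.2)
  x^k = (0.0, 0.0), subgradient = b - a^T x = 15.0
  y^{k+1} = -7.2 + 0.2*15.0 = -4.2
Dual objective at y_3 = -4.2: reduced costs (23.0, 28.2), box minimizer x = (0.0, 0.0)
g(y_3) = b*y + (c1 - a1*y)*x1 + (c2 - a2*y)*x2 = 15*(-4.2) + 23.0*0.0 + 28.2*0.0 = -63.0 + 0.0 + 0.0 = -63.0


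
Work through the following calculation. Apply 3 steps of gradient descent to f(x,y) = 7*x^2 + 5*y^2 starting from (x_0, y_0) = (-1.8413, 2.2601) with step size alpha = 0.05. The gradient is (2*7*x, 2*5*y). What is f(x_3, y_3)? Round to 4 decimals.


Gradient descent on f(x,y) = 7*x^2 + 5*y^2.
Starting point: (-1.8413, 2.2601), alpha = 0.05
Step 1: grad_x = 2*7*-1.8413 = -25.7782, grad_y = 2*5*2.2601 = 22.601
  x_1 = -1.8413 - 0.05*-25.7782 = -0.5524
  y_1 = 2.2601 - 0.05*22.601 = 1.1301
Step 2: grad_x = 2*7*-0.5524 = -7.7335, grad_y = 2*5*1.1301 = 11.3005
  x_2 = -0.5524 - 0.05*-7.7335 = -0.1657
  y_2 = 1.1301 - 0.05*11.3005 = 0.565
Step 3: grad_x = 2*7*-0.1657 = -2.32, grad_y = 2*5*0.565 = 5.6503
  x_3 = -0.1657 - 0.05*-2.32 = -0.0497
  y_3 = 0.565 - 0.05*5.6503 = 0.2825
f(-0.0497, 0.2825) = 7*(-0.0497)^2 + 5*0.2825^2 = 0.4164


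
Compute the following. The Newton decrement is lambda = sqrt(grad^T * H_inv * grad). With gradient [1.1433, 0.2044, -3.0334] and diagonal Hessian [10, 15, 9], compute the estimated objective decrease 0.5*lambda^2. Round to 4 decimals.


Step 1: H is diagonal, so H^(-1) * g = [0.1143, 0.0136, -0.337].
Step 2: g^T H^(-1) g = sum_i g_i^2 / H_ii
  = (1.1433)^2/10 + (0.2044)^2/15 + (-3.0334)^2/9
  = 0.1307 + 0.0028 + 1.0224 = 1.1559
Step 3: Objective decrease = 0.5 * g^T H^(-1) g = 0.5779


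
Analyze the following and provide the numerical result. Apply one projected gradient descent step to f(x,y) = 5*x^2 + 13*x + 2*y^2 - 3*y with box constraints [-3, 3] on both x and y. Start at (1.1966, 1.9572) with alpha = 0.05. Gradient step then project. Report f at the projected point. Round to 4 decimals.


Step 1: Compute gradient at (1.1966, 1.9572).
grad_x = 2*5*1.1966 + 13 = 24.966
grad_y = 2*2*1.9572 - 3 = 4.8288
Step 2: Gradient step.
x_raw = 1.1966 - 0.05*24.966 = -0.0517
y_raw = 1.9572 - 0.05*4.8288 = 1.7158
Step 3: Project onto [-3, 3].
x_proj = clip(-0.0517) = -0.0517
y_proj = clip(1.7158) = 1.7158
Step 4: Evaluate f.
f(-0.0517, 1.7158) = 0.0816


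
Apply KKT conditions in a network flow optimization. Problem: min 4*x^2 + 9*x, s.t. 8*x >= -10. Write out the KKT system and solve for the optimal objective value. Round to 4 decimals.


Step 1: Try lambda = 0 (constraint inactive).
Stationarity: 2*4*x + 9 = 0
x* = -9/(2*4) = -1.125
Check constraint: 8*-1.125 = -9.0 >= -10 -- satisfied.
Step 2: Compute optimal value.
f(x*) = 4*(-1.125)^2 + 9*(-1.125) = -5.0625


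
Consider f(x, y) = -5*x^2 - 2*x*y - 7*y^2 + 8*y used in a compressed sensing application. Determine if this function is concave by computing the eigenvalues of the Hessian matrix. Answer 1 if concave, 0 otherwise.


The Hessian of f(x,y) = -5*x^2 - 2*x*y - 7*y^2 + 8*y is:
H = [[-10, -2], [-2, -14]]
Trace = -10 - 14 = -24
Determinant = -10*-14 - (-2)^2 = 136
Discriminant = (-24)^2 - 4*136 = 32.0
Eigenvalues: lambda_1 = -14.8284, lambda_2 = -9.1716
The function is concave.

1


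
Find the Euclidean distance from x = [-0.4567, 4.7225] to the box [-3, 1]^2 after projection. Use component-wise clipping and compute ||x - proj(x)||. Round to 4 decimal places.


Project each component onto [-3, 1].
clip(-0.4567) = -0.4567, clip(4.7225) = 1.0
Projection = [-0.4567, 1.0]
Squared diffs: [0.0, 13.857]
Distance = sqrt(13.857) = 3.7225


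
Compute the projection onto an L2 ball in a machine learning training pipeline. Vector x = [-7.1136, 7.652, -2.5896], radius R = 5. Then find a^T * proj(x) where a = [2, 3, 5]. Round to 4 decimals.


Step 1: Compute ||x|| (intermediates to 6 decimals).
||x|| = sqrt((-7.1136)^2 + 7.652^2 + (-2.5896)^2) = 10.763942
Step 2: Project.
Since ||x|| > R, scale = R/||x|| = 5/10.763942 = 0.464514, proj(x) = scale * x
proj(x) = [-3.304367, 3.554461, -1.202905]
Step 3: Dot product.
a^T * proj(x) = 2*(-3.304367) + 3*3.554461 + 5*(-1.202905) = -1.9599


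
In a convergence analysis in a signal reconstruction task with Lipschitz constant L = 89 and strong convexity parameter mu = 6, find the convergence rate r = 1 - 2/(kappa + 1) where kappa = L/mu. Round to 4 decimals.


Step 1: Compute the condition number.
kappa = L/mu = 89/6 = 14.8333
Step 2: Compute the convergence rate.
r = 1 - 2/(kappa + 1) = 1 - 2*mu/(L + mu) = (L - mu)/(L + mu) = 83/95 = 0.8737


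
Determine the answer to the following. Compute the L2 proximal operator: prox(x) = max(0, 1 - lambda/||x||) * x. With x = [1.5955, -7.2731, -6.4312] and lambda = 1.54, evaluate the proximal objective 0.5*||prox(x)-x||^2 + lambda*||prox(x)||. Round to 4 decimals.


Step 1: Compute ||x||.
||x|| = 9.8389
Step 2: Compute scaling factor.
scale = max(0, 1 - 1.54/9.8389) = 0.8435
Step 3: prox(x) = [1.3458, -6.1347, -5.4246]
||prox(x)|| = 8.2989
Step 4: Proximal objective.
0.5*||prox-x||^2 = 1.1858
lambda*||prox|| = 12.7803
Total = 13.9661


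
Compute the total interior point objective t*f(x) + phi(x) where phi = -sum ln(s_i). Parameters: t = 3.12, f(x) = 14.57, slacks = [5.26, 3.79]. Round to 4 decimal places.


Step 1: Compute log-barrier.
ln values: [1.6601, 1.3324]
phi = -(1.6601 + 1.3324) = -2.9925
Step 2: Compute augmented objective.
t*f(x) = 3.12*14.57 = 45.4584
Total = 45.4584 - 2.9925 = 42.4659


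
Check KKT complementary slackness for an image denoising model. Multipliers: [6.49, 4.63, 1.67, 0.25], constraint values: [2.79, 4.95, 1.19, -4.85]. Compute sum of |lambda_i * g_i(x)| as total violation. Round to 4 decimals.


KKT complementary slackness check:
lambda_1 * g_1 = 6.49 * 2.79 = 18.1071
lambda_2 * g_2 = 4.63 * 4.95 = 22.9185
lambda_3 * g_3 = 1.67 * 1.19 = 1.9873
lambda_4 * g_4 = 0.25 * -4.85 = -1.2125
Total violation = 18.1071 + 22.9185 + 1.9873 + 1.2125 = 44.2254


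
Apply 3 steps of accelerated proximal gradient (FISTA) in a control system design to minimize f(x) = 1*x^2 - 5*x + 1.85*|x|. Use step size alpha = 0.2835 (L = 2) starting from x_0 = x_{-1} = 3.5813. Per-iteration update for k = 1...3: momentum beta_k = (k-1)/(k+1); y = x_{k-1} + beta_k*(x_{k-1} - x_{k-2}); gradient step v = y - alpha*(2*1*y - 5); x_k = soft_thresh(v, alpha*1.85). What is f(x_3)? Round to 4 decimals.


FISTA on f(x) = 1*x^2 - 5*x + 1.85*|x|
L = 2, alpha = 0.2835
Iteration 1: beta = 0.0, y = 3.5813 + 0.0*(3.5813 - 3.5813) = 3.5813
  grad(y) = 2.1626, v = y - alpha*grad = 2.9682
  prox(v) = soft_thresh(2.9682, 0.5245) = 2.4437
Iteration 2: beta = 0.3333, y = 2.4437 + 0.3333*(2.4437 - 3.5813) = 2.0645
  grad(y) = -0.8709, v = y - alpha*grad = 2.3114
  prox(v) = soft_thresh(2.3114, 0.5245) = 1.787
Iteration 3: beta = 0.5, y = 1.787 + 0.5*(1.787 - 2.4437) = 1.4586
  grad(y) = -2.0828, v = y - alpha*grad = 2.0491
  prox(v) = soft_thresh(2.0491, 0.5245) = 1.5246
f(x_3) = 1*1.5246^2 - 5*1.5246 + 1.85*|1.5246| = -2.4781


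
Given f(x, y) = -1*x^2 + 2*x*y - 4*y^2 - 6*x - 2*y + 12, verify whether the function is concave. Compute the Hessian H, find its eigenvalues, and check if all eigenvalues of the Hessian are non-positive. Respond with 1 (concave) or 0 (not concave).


The Hessian of f(x,y) = -1*x^2 + 2*x*y - 4*y^2 - 6*x - 2*y + 12 is:
H = [[-2, 2], [2, -8]]
Trace = -2 - 8 = -10
Determinant = -2*-8 - (2)^2 = 12
Discriminant = (-10)^2 - 4*12 = 52.0
Eigenvalues: lambda_1 = -8.6056, lambda_2 = -1.3944
The function is concave.

1


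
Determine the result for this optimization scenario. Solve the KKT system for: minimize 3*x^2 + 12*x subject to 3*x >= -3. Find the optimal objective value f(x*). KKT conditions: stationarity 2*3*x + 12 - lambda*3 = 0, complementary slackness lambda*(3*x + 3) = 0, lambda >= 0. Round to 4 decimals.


Step 1: Try lambda = 0 (constraint inactive).
x_unc = -12/(2*3) = -2.0
Check: 3*-2.0 = -6.0 < -3 -- violated!
Step 2: Constraint must be active: 3*x = -3
x* = -3/3 = -1.0
lambda = (2*3*(-1.0) + 12)/3 = 2.0
Step 3: Compute optimal value.
f(x*) = 3*(-1.0)^2 + 12*(-1.0) = -9.0
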